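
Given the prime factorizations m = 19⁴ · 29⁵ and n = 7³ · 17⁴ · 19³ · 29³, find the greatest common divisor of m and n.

167284151

min exponent per shared prime: 19³ · 29³ = 167284151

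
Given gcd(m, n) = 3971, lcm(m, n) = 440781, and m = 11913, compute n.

146927

Using mn = gcd(m,n)·lcm(m,n) = 3971·440781 = 1750341351, we get n = 1750341351/11913 = 146927.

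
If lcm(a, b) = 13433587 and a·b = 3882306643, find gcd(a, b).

289

From gcd × lcm = ab: gcd = 3882306643 / 13433587 = 289.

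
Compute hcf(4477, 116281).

121

Euclid: 116281 = 25·4477 + 4356; 4477 = 1·4356 + 121; 4356 = 36·121 + 0. Last nonzero remainder: 121.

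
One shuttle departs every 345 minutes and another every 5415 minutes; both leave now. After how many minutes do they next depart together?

gcd first: 5415 = 15·345 + 240; 345 = 1·240 + 105; 240 = 2·105 + 30; 105 = 3·30 + 15; 30 = 2·15 + 0 → gcd = 15
lcm = 345·5415/gcd = 1868175/15 = 124545

124545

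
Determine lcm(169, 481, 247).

118807

169 = 13²; 481 = 13 · 37; 247 = 13 · 19
lcm takes max exponent of each prime: 13² · 19 · 37 = 118807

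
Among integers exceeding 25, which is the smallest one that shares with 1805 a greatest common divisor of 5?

30

gcd(k, 1805) = 5 forces 5 | k; write k = 5s. Then gcd(5s, 5·361) = 5·gcd(s, 361), so need gcd(s, 361) = 1.
5s > 25 gives s ≥ 6. The least s ≥ 6 coprime to 361 is 6, so k = 5·6 = 30.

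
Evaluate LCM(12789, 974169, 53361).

3418359021

12789 = 3² · 7² · 29; 974169 = 3² · 7² · 47²; 53361 = 3² · 7² · 11²
lcm takes max exponent of each prime: 3² · 7² · 11² · 29 · 47² = 3418359021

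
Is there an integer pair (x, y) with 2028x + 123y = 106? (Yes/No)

By Bézout, 2028x + 123y = 106 has integer solutions iff gcd(2028, 123) | 106.
Euclid: 2028 = 16·123 + 60; 123 = 2·60 + 3; 60 = 20·3 + 0. gcd = 3; 106 mod 3 = 1. No.

No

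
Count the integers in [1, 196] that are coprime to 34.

34 = 2·17. Inclusion–exclusion on these primes:
196 − ⌊196/2⌋ − ⌊196/17⌋ + ⌊196/34⌋ = 92

92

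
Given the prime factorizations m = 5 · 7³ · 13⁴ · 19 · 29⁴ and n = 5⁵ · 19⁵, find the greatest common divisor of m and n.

min exponent per shared prime: 5 · 19 = 95

95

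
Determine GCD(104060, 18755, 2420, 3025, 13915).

605

gcd(104060, 18755): 104060 = 5·18755 + 10285; 18755 = 1·10285 + 8470; 10285 = 1·8470 + 1815; 8470 = 4·1815 + 1210; 1815 = 1·1210 + 605; 1210 = 2·605 + 0 → 605
gcd(605, 2420): 2420 = 4·605 + 0 → 605
gcd(605, 3025): 3025 = 5·605 + 0 → 605
gcd(605, 13915): 13915 = 23·605 + 0 → 605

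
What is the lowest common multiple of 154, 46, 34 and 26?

782782

lcm(154, 46) = 154·46/gcd = 7084/2 = 3542
lcm(3542, 34) = 3542·34/gcd = 120428/2 = 60214
lcm(60214, 26) = 60214·26/gcd = 1565564/2 = 782782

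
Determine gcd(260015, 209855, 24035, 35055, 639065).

95

gcd(260015, 209855): 260015 = 1·209855 + 50160; 209855 = 4·50160 + 9215; 50160 = 5·9215 + 4085; 9215 = 2·4085 + 1045; 4085 = 3·1045 + 950; 1045 = 1·950 + 95; 950 = 10·95 + 0 → 95
gcd(95, 24035): 24035 = 253·95 + 0 → 95
gcd(95, 35055): 35055 = 369·95 + 0 → 95
gcd(95, 639065): 639065 = 6727·95 + 0 → 95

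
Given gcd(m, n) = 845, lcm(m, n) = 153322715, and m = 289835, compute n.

447005

Using mn = gcd(m,n)·lcm(m,n) = 845·153322715 = 129557694175, we get n = 129557694175/289835 = 447005.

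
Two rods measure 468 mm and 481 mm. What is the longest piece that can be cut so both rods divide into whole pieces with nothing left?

13

Euclid: 481 = 1·468 + 13; 468 = 36·13 + 0. Last nonzero remainder: 13.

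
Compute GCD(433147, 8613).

11

Euclid: 433147 = 50·8613 + 2497; 8613 = 3·2497 + 1122; 2497 = 2·1122 + 253; 1122 = 4·253 + 110; 253 = 2·110 + 33; 110 = 3·33 + 11; 33 = 3·11 + 0. Last nonzero remainder: 11.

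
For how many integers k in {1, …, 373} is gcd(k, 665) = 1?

242

665 = 5·7·19. Inclusion–exclusion on these primes:
373 − ⌊373/5⌋ − ⌊373/7⌋ − ⌊373/19⌋ + ⌊373/35⌋ + ⌊373/95⌋ + ⌊373/133⌋ − ⌊373/665⌋ = 242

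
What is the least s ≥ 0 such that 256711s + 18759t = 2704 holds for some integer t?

Euclid: 256711 = 13·18759 + 12844; 18759 = 1·12844 + 5915; 12844 = 2·5915 + 1014; 5915 = 5·1014 + 845; 1014 = 1·845 + 169; 845 = 5·169 + 0 → gcd = 169; 2704 = 169·16.
Back-substitution yields 256711·(19) + 18759·(-260) = 169, so one solution is s = 19·16 = 304, t = -260·16 = -4160.
Solutions in s differ by 18759/169 = 111; the one in [0, 111) is 304 mod 111 = 82.

82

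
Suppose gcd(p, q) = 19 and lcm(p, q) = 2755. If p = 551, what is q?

p·q = gcd·lcm = 19·2755 = 52345, so q = 52345/551 = 95.

95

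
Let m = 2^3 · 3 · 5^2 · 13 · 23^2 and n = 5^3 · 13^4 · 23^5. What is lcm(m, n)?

max exponent per prime: 2^3 · 3 · 5^3 · 13^4 · 23^5 = 551485177269000

551485177269000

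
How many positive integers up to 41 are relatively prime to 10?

17

10 = 2·5. Inclusion–exclusion on these primes:
41 − ⌊41/2⌋ − ⌊41/5⌋ + ⌊41/10⌋ = 17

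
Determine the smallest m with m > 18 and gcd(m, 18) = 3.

18 = 3·6. Any m with gcd(m, 18) = 3 is a multiple of 3, say 3s, with s coprime to 6.
Need s > 18/3, so s ≥ 7. First s ≥ 7 with gcd(s, 6) = 1 is s = 7. Thus m = 3·7 = 21.

21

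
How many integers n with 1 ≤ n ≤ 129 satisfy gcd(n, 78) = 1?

40

78 = 2·3·13. Inclusion–exclusion on these primes:
129 − ⌊129/2⌋ − ⌊129/3⌋ − ⌊129/13⌋ + ⌊129/6⌋ + ⌊129/26⌋ + ⌊129/39⌋ − ⌊129/78⌋ = 40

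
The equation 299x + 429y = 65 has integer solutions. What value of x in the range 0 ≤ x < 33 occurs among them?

16

Euclid: 429 = 1·299 + 130; 299 = 2·130 + 39; 130 = 3·39 + 13; 39 = 3·13 + 0 → gcd = 13; 65 = 13·5.
Back-substitution yields 299·(-10) + 429·(7) = 13, so one solution is x = -10·5 = -50, y = 7·5 = 35.
Solutions in x differ by 429/13 = 33; the one in [0, 33) is -50 mod 33 = 16.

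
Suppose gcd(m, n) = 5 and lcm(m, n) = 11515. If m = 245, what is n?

235

Using mn = gcd(m,n)·lcm(m,n) = 5·11515 = 57575, we get n = 57575/245 = 235.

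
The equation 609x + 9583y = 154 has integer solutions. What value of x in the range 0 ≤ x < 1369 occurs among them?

Reduce mod 9583: 609x ≡ 154 (mod 9583). With g = gcd(609, 9583) = 7 dividing 154, divide through: 87x ≡ 22 (mod 1369).
Since gcd(87, 1369) = 1, x ≡ 22·(87)⁻¹ ≡ 551 (mod 1369). Smallest non-negative: 551.

551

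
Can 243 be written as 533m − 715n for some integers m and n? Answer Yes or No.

No

By Bézout, 533m − 715n = 243 has integer solutions iff gcd(533, 715) | 243.
Euclid: 715 = 1·533 + 182; 533 = 2·182 + 169; 182 = 1·169 + 13; 169 = 13·13 + 0. gcd = 13; 243 mod 13 = 9. No.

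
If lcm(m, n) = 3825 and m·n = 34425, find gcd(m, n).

From gcd × lcm = mn: gcd = 34425 / 3825 = 9.

9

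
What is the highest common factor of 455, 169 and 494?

455 = 5 · 7 · 13; 169 = 13²; 494 = 2 · 13 · 19
gcd takes min exponent of each prime: 13 = 13

13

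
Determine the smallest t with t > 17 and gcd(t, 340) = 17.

51

gcd(t, 340) = 17 forces 17 | t; write t = 17s. Then gcd(17s, 17·20) = 17·gcd(s, 20), so need gcd(s, 20) = 1.
17s > 17 gives s ≥ 2. The least s ≥ 2 coprime to 20 is 3, so t = 17·3 = 51.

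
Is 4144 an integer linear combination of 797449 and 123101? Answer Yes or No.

No

By Bézout, 797449u + 123101v = 4144 has integer solutions iff gcd(797449, 123101) | 4144.
Euclid: 797449 = 6·123101 + 58843; 123101 = 2·58843 + 5415; 58843 = 10·5415 + 4693; 5415 = 1·4693 + 722; 4693 = 6·722 + 361; 722 = 2·361 + 0. gcd = 361; 4144 mod 361 = 173. No.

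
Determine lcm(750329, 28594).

750329 = 17 · 19 · 23 · 101; 28594 = 2 · 17 · 29²
max exponents: 2 · 17 · 19 · 23 · 29² · 101 = 1262053378

1262053378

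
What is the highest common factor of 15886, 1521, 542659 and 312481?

169

15886 = 2 · 13² · 47; 1521 = 3² · 13²; 542659 = 13⁴ · 19; 312481 = 13² · 43²
gcd takes min exponent of each prime: 13² = 169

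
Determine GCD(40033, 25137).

Euclid: 40033 = 1·25137 + 14896; 25137 = 1·14896 + 10241; 14896 = 1·10241 + 4655; 10241 = 2·4655 + 931; 4655 = 5·931 + 0. Last nonzero remainder: 931.

931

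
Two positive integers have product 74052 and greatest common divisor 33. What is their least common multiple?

For any two positive integers, gcd × lcm equals their product. Hence lcm = 74052 / 33 = 2244.

2244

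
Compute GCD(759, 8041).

759 = 3 · 11 · 23
8041 = 11 · 17 · 43
Common: 11 = 11

11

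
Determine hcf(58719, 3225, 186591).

3

gcd(58719, 3225): 58719 = 18·3225 + 669; 3225 = 4·669 + 549; 669 = 1·549 + 120; 549 = 4·120 + 69; 120 = 1·69 + 51; 69 = 1·51 + 18; 51 = 2·18 + 15; 18 = 1·15 + 3; 15 = 5·3 + 0 → 3
gcd(3, 186591): 186591 = 62197·3 + 0 → 3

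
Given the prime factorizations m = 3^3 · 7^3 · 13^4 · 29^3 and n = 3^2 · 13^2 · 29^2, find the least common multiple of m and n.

max exponent per prime: 3^3 · 7^3 · 13^4 · 29^3 = 6450973934769

6450973934769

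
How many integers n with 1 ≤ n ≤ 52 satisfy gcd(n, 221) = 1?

221 = 13·17. Inclusion–exclusion on these primes:
52 − ⌊52/13⌋ − ⌊52/17⌋ + ⌊52/221⌋ = 45

45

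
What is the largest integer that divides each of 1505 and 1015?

35

1505 = 5 · 7 · 43
1015 = 5 · 7 · 29
Common: 5 · 7 = 35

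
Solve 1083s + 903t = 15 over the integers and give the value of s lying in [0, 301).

gcd(1083, 903) = 3 (Euclid: 1083 = 1·903 + 180; 903 = 5·180 + 3; 180 = 60·3 + 0), and 3 | 15.
Extended Euclid: 1083·(-5) + 903·(6) = 3. Scale by 5: s₀ = -25.
General solution s = s₀ + 301k; reducing mod 301 gives s = 276 (and t = -331).

276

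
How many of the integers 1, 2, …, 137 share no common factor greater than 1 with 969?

81

Prime factors of 969: 3, 17, 19. Count integers ≤ 137 divisible by none of them.
By inclusion–exclusion: 137 − ⌊137/3⌋ − ⌊137/17⌋ − ⌊137/19⌋ + ⌊137/51⌋ + ⌊137/57⌋ + ⌊137/323⌋ − ⌊137/969⌋ = 81.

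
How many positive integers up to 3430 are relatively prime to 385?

2139

385 = 5·7·11. Inclusion–exclusion on these primes:
3430 − ⌊3430/5⌋ − ⌊3430/7⌋ − ⌊3430/11⌋ + ⌊3430/35⌋ + ⌊3430/55⌋ + ⌊3430/77⌋ − ⌊3430/385⌋ = 2139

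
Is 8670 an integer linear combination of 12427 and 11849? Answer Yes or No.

By Bézout, 12427p + 11849q = 8670 has integer solutions iff gcd(12427, 11849) | 8670.
Euclid: 12427 = 1·11849 + 578; 11849 = 20·578 + 289; 578 = 2·289 + 0. gcd = 289; 8670 mod 289 = 0. Yes.

Yes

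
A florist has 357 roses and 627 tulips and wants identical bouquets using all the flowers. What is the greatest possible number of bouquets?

357 = 3 · 7 · 17
627 = 3 · 11 · 19
Common: 3 = 3

3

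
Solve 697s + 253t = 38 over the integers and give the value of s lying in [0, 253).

gcd(697, 253) = 1 (Euclid: 697 = 2·253 + 191; 253 = 1·191 + 62; 191 = 3·62 + 5; 62 = 12·5 + 2; 5 = 2·2 + 1; 2 = 2·1 + 0), and 1 | 38.
Extended Euclid: 697·(102) + 253·(-281) = 1. Scale by 38: s₀ = 3876.
General solution s = s₀ + 253k; reducing mod 253 gives s = 81 (and t = -223).

81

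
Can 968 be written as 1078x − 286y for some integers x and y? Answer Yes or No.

Yes

By Bézout, 1078x − 286y = 968 has integer solutions iff gcd(1078, 286) | 968.
Euclid: 1078 = 3·286 + 220; 286 = 1·220 + 66; 220 = 3·66 + 22; 66 = 3·22 + 0. gcd = 22; 968 mod 22 = 0. Yes.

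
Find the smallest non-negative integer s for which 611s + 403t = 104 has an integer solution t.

16

gcd(611, 403) = 13 (Euclid: 611 = 1·403 + 208; 403 = 1·208 + 195; 208 = 1·195 + 13; 195 = 15·13 + 0), and 13 | 104.
Extended Euclid: 611·(2) + 403·(-3) = 13. Scale by 8: s₀ = 16.
General solution s = s₀ + 31k; reducing mod 31 gives s = 16 (and t = -24).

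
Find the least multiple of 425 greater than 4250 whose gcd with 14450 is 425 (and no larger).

4675

Multiples of 425 above 4250: 425·11, 425·12, … . Need the cofactor coprime to 14450/425 = 34.
Checking s = 11, 12, … the first with gcd(s, 34) = 1 is s = 11, giving 4675.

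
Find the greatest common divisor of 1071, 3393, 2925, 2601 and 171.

1071 = 3² · 7 · 17; 3393 = 3² · 13 · 29; 2925 = 3² · 5² · 13; 2601 = 3² · 17²; 171 = 3² · 19
gcd takes min exponent of each prime: 3² = 9

9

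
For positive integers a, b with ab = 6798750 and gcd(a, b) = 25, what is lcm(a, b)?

Since gcd(a,b)·lcm(a,b) = ab, lcm = 6798750/25 = 271950.

271950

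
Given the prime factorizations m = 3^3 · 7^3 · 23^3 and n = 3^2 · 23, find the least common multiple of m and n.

112678587

max exponent per prime: 3^3 · 7^3 · 23^3 = 112678587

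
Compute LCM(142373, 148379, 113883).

405767748309

142373 = 7 · 11 · 43²; 148379 = 7 · 11 · 41 · 47; 113883 = 3 · 7 · 11 · 17 · 29
lcm takes max exponent of each prime: 3 · 7 · 11 · 17 · 29 · 41 · 43² · 47 = 405767748309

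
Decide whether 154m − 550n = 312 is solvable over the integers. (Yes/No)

gcd(154, 550): 550 = 3·154 + 88; 154 = 1·88 + 66; 88 = 1·66 + 22; 66 = 3·22 + 0 → 22
22 does not divide 312, so a solution does not exist.

No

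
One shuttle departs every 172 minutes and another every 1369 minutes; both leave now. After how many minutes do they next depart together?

235468

gcd first: 1369 = 7·172 + 165; 172 = 1·165 + 7; 165 = 23·7 + 4; 7 = 1·4 + 3; 4 = 1·3 + 1; 3 = 3·1 + 0 → gcd = 1
lcm = 172·1369/gcd = 235468/1 = 235468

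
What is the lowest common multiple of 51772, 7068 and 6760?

51772 = 2² · 7 · 43²; 7068 = 2² · 3 · 19 · 31; 6760 = 2³ · 5 · 13²
lcm takes max exponent of each prime: 2³ · 3 · 5 · 7 · 13² · 19 · 31 · 43² = 154603099560

154603099560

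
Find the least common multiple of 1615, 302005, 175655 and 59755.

lcm(1615, 302005) = 1615·302005/gcd = 487738075/1615 = 302005
lcm(302005, 175655) = 302005·175655/gcd = 53048688275/95 = 558407245
lcm(558407245, 59755) = 558407245·59755/gcd = 33367624924975/1615 = 20661068065

20661068065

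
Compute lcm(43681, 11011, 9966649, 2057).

43681 = 11² · 19²; 11011 = 7 · 11² · 13; 9966649 = 7² · 11² · 41²; 2057 = 11² · 17
lcm takes max exponent of each prime: 7² · 11² · 13 · 17 · 19² · 41² = 795149223869

795149223869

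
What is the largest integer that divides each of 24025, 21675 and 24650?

25

gcd(24025, 21675): 24025 = 1·21675 + 2350; 21675 = 9·2350 + 525; 2350 = 4·525 + 250; 525 = 2·250 + 25; 250 = 10·25 + 0 → 25
gcd(25, 24650): 24650 = 986·25 + 0 → 25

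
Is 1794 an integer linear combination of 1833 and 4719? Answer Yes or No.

gcd(1833, 4719): 4719 = 2·1833 + 1053; 1833 = 1·1053 + 780; 1053 = 1·780 + 273; 780 = 2·273 + 234; 273 = 1·234 + 39; 234 = 6·39 + 0 → 39
39 divides 1794, so a solution exists.

Yes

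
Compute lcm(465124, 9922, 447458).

35260585316

465124 = 2² · 11² · 31²; 9922 = 2 · 11² · 41; 447458 = 2 · 11² · 43²
lcm takes max exponent of each prime: 2² · 11² · 31² · 41 · 43² = 35260585316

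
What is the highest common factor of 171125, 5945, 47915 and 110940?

5

gcd(171125, 5945): 171125 = 28·5945 + 4665; 5945 = 1·4665 + 1280; 4665 = 3·1280 + 825; 1280 = 1·825 + 455; 825 = 1·455 + 370; 455 = 1·370 + 85; 370 = 4·85 + 30; 85 = 2·30 + 25; 30 = 1·25 + 5; 25 = 5·5 + 0 → 5
gcd(5, 47915): 47915 = 9583·5 + 0 → 5
gcd(5, 110940): 110940 = 22188·5 + 0 → 5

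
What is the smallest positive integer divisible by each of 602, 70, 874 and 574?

lcm(602, 70) = 602·70/gcd = 42140/14 = 3010
lcm(3010, 874) = 3010·874/gcd = 2630740/2 = 1315370
lcm(1315370, 574) = 1315370·574/gcd = 755022380/14 = 53930170

53930170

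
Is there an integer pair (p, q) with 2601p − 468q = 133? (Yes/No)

gcd(2601, 468): 2601 = 5·468 + 261; 468 = 1·261 + 207; 261 = 1·207 + 54; 207 = 3·54 + 45; 54 = 1·45 + 9; 45 = 5·9 + 0 → 9
9 does not divide 133, so a solution does not exist.

No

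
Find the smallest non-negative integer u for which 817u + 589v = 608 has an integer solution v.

13

gcd(817, 589) = 19 (Euclid: 817 = 1·589 + 228; 589 = 2·228 + 133; 228 = 1·133 + 95; 133 = 1·95 + 38; 95 = 2·38 + 19; 38 = 2·19 + 0), and 19 | 608.
Extended Euclid: 817·(13) + 589·(-18) = 19. Scale by 32: u₀ = 416.
General solution u = u₀ + 31t; reducing mod 31 gives u = 13 (and v = -17).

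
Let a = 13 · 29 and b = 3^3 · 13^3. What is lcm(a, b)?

1720251

max exponent per prime: 3^3 · 13^3 · 29 = 1720251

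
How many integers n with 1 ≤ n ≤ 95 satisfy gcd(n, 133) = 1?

133 = 7·19. Inclusion–exclusion on these primes:
95 − ⌊95/7⌋ − ⌊95/19⌋ + ⌊95/133⌋ = 77

77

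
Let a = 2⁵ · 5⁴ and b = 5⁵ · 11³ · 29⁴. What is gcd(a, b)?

625

min exponent per shared prime: 5⁴ = 625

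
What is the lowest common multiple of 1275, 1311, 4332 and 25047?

1275 = 3 · 5² · 17; 1311 = 3 · 19 · 23; 4332 = 2² · 3 · 19²; 25047 = 3² · 11² · 23
lcm takes max exponent of each prime: 2² · 3² · 5² · 11² · 17 · 19² · 23 = 15371343900

15371343900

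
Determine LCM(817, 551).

817 = 19 · 43; 551 = 19 · 29
max exponents: 19 · 29 · 43 = 23693

23693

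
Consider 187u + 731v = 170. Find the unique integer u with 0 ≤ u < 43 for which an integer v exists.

gcd(187, 731) = 17 (Euclid: 731 = 3·187 + 170; 187 = 1·170 + 17; 170 = 10·17 + 0), and 17 | 170.
Extended Euclid: 187·(4) + 731·(-1) = 17. Scale by 10: u₀ = 40.
General solution u = u₀ + 43t; reducing mod 43 gives u = 40 (and v = -10).

40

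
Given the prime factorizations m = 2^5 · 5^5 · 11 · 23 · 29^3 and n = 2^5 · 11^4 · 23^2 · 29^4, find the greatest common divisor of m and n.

min exponent per shared prime: 2^5 · 11 · 23 · 29^3 = 197453344

197453344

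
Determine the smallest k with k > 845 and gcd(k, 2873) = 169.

Multiples of 169 above 845: 169·6, 169·7, … . Need the cofactor coprime to 2873/169 = 17.
Checking s = 6, 7, … the first with gcd(s, 17) = 1 is s = 6, giving 1014.

1014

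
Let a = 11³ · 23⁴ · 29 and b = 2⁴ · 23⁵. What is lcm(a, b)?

max exponent per prime: 2⁴ · 11³ · 23⁵ · 29 = 3974982455312

3974982455312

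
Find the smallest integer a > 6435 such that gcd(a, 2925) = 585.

7020

gcd(a, 2925) = 585 forces 585 | a; write a = 585s. Then gcd(585s, 585·5) = 585·gcd(s, 5), so need gcd(s, 5) = 1.
585s > 6435 gives s ≥ 12. The least s ≥ 12 coprime to 5 is 12, so a = 585·12 = 7020.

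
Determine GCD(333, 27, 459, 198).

9

gcd(333, 27): 333 = 12·27 + 9; 27 = 3·9 + 0 → 9
gcd(9, 459): 459 = 51·9 + 0 → 9
gcd(9, 198): 198 = 22·9 + 0 → 9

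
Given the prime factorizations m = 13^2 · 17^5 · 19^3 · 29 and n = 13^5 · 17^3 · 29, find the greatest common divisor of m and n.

24078613

min exponent per shared prime: 13^2 · 17^3 · 29 = 24078613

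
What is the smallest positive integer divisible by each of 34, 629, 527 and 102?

34 = 2 · 17; 629 = 17 · 37; 527 = 17 · 31; 102 = 2 · 3 · 17
lcm takes max exponent of each prime: 2 · 3 · 17 · 31 · 37 = 116994

116994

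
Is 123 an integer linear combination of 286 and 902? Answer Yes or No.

No

gcd(286, 902): 902 = 3·286 + 44; 286 = 6·44 + 22; 44 = 2·22 + 0 → 22
22 does not divide 123, so a solution does not exist.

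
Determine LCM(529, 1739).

919931

529 = 23²; 1739 = 37 · 47
max exponents: 23² · 37 · 47 = 919931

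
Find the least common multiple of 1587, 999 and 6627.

1587 = 3 · 23²; 999 = 3³ · 37; 6627 = 3 · 47²
lcm takes max exponent of each prime: 3³ · 23² · 37 · 47² = 1167392439

1167392439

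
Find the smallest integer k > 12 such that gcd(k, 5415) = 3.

5415 = 3·1805. Any k with gcd(k, 5415) = 3 is a multiple of 3, say 3s, with s coprime to 1805.
Need s > 12/3, so s ≥ 5. First s ≥ 5 with gcd(s, 1805) = 1 is s = 6. Thus k = 3·6 = 18.

18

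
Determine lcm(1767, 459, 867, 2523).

1767 = 3 · 19 · 31; 459 = 3³ · 17; 867 = 3 · 17²; 2523 = 3 · 29²
lcm takes max exponent of each prime: 3³ · 17² · 19 · 29² · 31 = 3865208247

3865208247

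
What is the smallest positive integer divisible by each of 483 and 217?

gcd first: 483 = 2·217 + 49; 217 = 4·49 + 21; 49 = 2·21 + 7; 21 = 3·7 + 0 → gcd = 7
lcm = 483·217/gcd = 104811/7 = 14973

14973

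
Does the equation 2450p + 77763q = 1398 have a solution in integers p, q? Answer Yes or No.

gcd(2450, 77763): 77763 = 31·2450 + 1813; 2450 = 1·1813 + 637; 1813 = 2·637 + 539; 637 = 1·539 + 98; 539 = 5·98 + 49; 98 = 2·49 + 0 → 49
49 does not divide 1398, so a solution does not exist.

No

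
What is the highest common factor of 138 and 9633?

3

Euclid: 9633 = 69·138 + 111; 138 = 1·111 + 27; 111 = 4·27 + 3; 27 = 9·3 + 0. Last nonzero remainder: 3.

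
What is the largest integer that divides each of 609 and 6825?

609 = 3 · 7 · 29
6825 = 3 · 5² · 7 · 13
Common: 3 · 7 = 21

21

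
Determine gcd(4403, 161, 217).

4403 = 7 · 17 · 37; 161 = 7 · 23; 217 = 7 · 31
gcd takes min exponent of each prime: 7 = 7

7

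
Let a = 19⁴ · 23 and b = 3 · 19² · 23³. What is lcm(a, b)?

4756846821

max exponent per prime: 3 · 19⁴ · 23³ = 4756846821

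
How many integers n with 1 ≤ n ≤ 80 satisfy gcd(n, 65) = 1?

59

65 = 5·13. Inclusion–exclusion on these primes:
80 − ⌊80/5⌋ − ⌊80/13⌋ + ⌊80/65⌋ = 59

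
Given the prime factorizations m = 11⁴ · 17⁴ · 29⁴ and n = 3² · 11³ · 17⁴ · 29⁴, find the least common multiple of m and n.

max exponent per prime: 3² · 11⁴ · 17⁴ · 29⁴ = 7783965944343369

7783965944343369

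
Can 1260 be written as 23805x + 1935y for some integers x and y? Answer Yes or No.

Yes

gcd(23805, 1935): 23805 = 12·1935 + 585; 1935 = 3·585 + 180; 585 = 3·180 + 45; 180 = 4·45 + 0 → 45
45 divides 1260, so a solution exists.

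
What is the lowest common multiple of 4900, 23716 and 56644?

4900 = 2² · 5² · 7²; 23716 = 2² · 7² · 11²; 56644 = 2² · 7² · 17²
lcm takes max exponent of each prime: 2² · 5² · 7² · 11² · 17² = 171348100

171348100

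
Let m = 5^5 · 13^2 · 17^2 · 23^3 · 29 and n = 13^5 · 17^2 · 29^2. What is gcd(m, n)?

min exponent per shared prime: 13^2 · 17^2 · 29 = 1416389

1416389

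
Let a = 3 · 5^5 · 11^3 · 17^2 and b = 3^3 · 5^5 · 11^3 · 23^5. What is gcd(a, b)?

min exponent per shared prime: 3 · 5^5 · 11^3 = 12478125

12478125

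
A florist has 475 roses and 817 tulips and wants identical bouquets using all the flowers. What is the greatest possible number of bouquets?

Euclid: 817 = 1·475 + 342; 475 = 1·342 + 133; 342 = 2·133 + 76; 133 = 1·76 + 57; 76 = 1·57 + 19; 57 = 3·19 + 0. Last nonzero remainder: 19.

19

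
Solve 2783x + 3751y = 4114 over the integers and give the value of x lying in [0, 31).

Euclid: 3751 = 1·2783 + 968; 2783 = 2·968 + 847; 968 = 1·847 + 121; 847 = 7·121 + 0 → gcd = 121; 4114 = 121·34.
Back-substitution yields 2783·(-4) + 3751·(3) = 121, so one solution is x = -4·34 = -136, y = 3·34 = 102.
Solutions in x differ by 3751/121 = 31; the one in [0, 31) is -136 mod 31 = 19.

19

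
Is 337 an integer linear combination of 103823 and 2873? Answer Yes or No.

Yes

By Bézout, 103823p + 2873q = 337 has integer solutions iff gcd(103823, 2873) | 337.
Euclid: 103823 = 36·2873 + 395; 2873 = 7·395 + 108; 395 = 3·108 + 71; 108 = 1·71 + 37; 71 = 1·37 + 34; 37 = 1·34 + 3; 34 = 11·3 + 1; 3 = 3·1 + 0. gcd = 1; 337 mod 1 = 0. Yes.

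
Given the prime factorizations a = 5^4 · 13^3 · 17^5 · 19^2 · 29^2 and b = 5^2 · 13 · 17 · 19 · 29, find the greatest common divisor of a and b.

min exponent per shared prime: 5^2 · 13 · 17 · 19 · 29 = 3044275

3044275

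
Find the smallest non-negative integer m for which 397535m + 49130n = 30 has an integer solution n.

gcd(397535, 49130) = 5 (Euclid: 397535 = 8·49130 + 4495; 49130 = 10·4495 + 4180; 4495 = 1·4180 + 315; 4180 = 13·315 + 85; 315 = 3·85 + 60; 85 = 1·60 + 25; 60 = 2·25 + 10; 25 = 2·10 + 5; 10 = 2·5 + 0), and 5 | 30.
Extended Euclid: 397535·(-4055) + 49130·(32811) = 5. Scale by 6: m₀ = -24330.
General solution m = m₀ + 9826t; reducing mod 9826 gives m = 5148 (and n = -41655).

5148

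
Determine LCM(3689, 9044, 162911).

383818316

3689 = 7 · 17 · 31; 9044 = 2² · 7 · 17 · 19; 162911 = 7 · 17 · 37²
lcm takes max exponent of each prime: 2² · 7 · 17 · 19 · 31 · 37² = 383818316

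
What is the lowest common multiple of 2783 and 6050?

gcd first: 6050 = 2·2783 + 484; 2783 = 5·484 + 363; 484 = 1·363 + 121; 363 = 3·121 + 0 → gcd = 121
lcm = 2783·6050/gcd = 16837150/121 = 139150

139150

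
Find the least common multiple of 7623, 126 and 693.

7623 = 3² · 7 · 11²; 126 = 2 · 3² · 7; 693 = 3² · 7 · 11
lcm takes max exponent of each prime: 2 · 3² · 7 · 11² = 15246

15246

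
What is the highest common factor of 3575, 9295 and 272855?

gcd(3575, 9295): 9295 = 2·3575 + 2145; 3575 = 1·2145 + 1430; 2145 = 1·1430 + 715; 1430 = 2·715 + 0 → 715
gcd(715, 272855): 272855 = 381·715 + 440; 715 = 1·440 + 275; 440 = 1·275 + 165; 275 = 1·165 + 110; 165 = 1·110 + 55; 110 = 2·55 + 0 → 55

55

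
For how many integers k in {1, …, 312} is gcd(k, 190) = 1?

Prime factors of 190: 2, 5, 19. Count integers ≤ 312 divisible by none of them.
By inclusion–exclusion: 312 − ⌊312/2⌋ − ⌊312/5⌋ − ⌊312/19⌋ + ⌊312/10⌋ + ⌊312/38⌋ + ⌊312/95⌋ − ⌊312/190⌋ = 119.

119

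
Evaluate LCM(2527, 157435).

397838245

2527 = 7 · 19²; 157435 = 5 · 23 · 37²
max exponents: 5 · 7 · 19² · 23 · 37² = 397838245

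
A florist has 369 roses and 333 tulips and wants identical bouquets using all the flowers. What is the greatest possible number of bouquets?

369 = 3² · 41
333 = 3² · 37
Common: 3² = 9

9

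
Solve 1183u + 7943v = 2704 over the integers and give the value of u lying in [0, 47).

9

Reduce mod 7943: 1183u ≡ 2704 (mod 7943). With g = gcd(1183, 7943) = 169 dividing 2704, divide through: 7u ≡ 16 (mod 47).
Since gcd(7, 47) = 1, u ≡ 16·(7)⁻¹ ≡ 9 (mod 47). Smallest non-negative: 9.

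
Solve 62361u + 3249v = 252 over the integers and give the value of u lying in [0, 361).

217

gcd(62361, 3249) = 9 (Euclid: 62361 = 19·3249 + 630; 3249 = 5·630 + 99; 630 = 6·99 + 36; 99 = 2·36 + 27; 36 = 1·27 + 9; 27 = 3·9 + 0), and 9 | 252.
Extended Euclid: 62361·(98) + 3249·(-1881) = 9. Scale by 28: u₀ = 2744.
General solution u = u₀ + 361t; reducing mod 361 gives u = 217 (and v = -4165).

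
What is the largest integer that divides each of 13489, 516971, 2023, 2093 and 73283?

7

gcd(13489, 516971): 516971 = 38·13489 + 4389; 13489 = 3·4389 + 322; 4389 = 13·322 + 203; 322 = 1·203 + 119; 203 = 1·119 + 84; 119 = 1·84 + 35; 84 = 2·35 + 14; 35 = 2·14 + 7; 14 = 2·7 + 0 → 7
gcd(7, 2023): 2023 = 289·7 + 0 → 7
gcd(7, 2093): 2093 = 299·7 + 0 → 7
gcd(7, 73283): 73283 = 10469·7 + 0 → 7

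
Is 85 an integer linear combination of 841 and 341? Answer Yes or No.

By Bézout, 841m + 341n = 85 has integer solutions iff gcd(841, 341) | 85.
Euclid: 841 = 2·341 + 159; 341 = 2·159 + 23; 159 = 6·23 + 21; 23 = 1·21 + 2; 21 = 10·2 + 1; 2 = 2·1 + 0. gcd = 1; 85 mod 1 = 0. Yes.

Yes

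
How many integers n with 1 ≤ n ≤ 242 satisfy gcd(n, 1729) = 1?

181

1729 = 7·13·19. Inclusion–exclusion on these primes:
242 − ⌊242/7⌋ − ⌊242/13⌋ − ⌊242/19⌋ + ⌊242/91⌋ + ⌊242/133⌋ + ⌊242/247⌋ − ⌊242/1729⌋ = 181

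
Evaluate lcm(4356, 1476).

4356 = 2² · 3² · 11²; 1476 = 2² · 3² · 41
max exponents: 2² · 3² · 11² · 41 = 178596

178596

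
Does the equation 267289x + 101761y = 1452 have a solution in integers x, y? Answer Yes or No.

Yes

By Bézout, 267289x + 101761y = 1452 has integer solutions iff gcd(267289, 101761) | 1452.
Euclid: 267289 = 2·101761 + 63767; 101761 = 1·63767 + 37994; 63767 = 1·37994 + 25773; 37994 = 1·25773 + 12221; 25773 = 2·12221 + 1331; 12221 = 9·1331 + 242; 1331 = 5·242 + 121; 242 = 2·121 + 0. gcd = 121; 1452 mod 121 = 0. Yes.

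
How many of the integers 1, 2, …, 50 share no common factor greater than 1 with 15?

Prime factors of 15: 3, 5. Count integers ≤ 50 divisible by none of them.
By inclusion–exclusion: 50 − ⌊50/3⌋ − ⌊50/5⌋ + ⌊50/15⌋ = 27.

27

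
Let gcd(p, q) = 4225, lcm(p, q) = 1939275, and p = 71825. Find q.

p·q = gcd·lcm = 4225·1939275 = 8193436875, so q = 8193436875/71825 = 114075.

114075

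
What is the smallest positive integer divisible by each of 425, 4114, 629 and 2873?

643121050

425 = 5² · 17; 4114 = 2 · 11² · 17; 629 = 17 · 37; 2873 = 13² · 17
lcm takes max exponent of each prime: 2 · 5² · 11² · 13² · 17 · 37 = 643121050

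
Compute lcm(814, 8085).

gcd first: 8085 = 9·814 + 759; 814 = 1·759 + 55; 759 = 13·55 + 44; 55 = 1·44 + 11; 44 = 4·11 + 0 → gcd = 11
lcm = 814·8085/gcd = 6581190/11 = 598290

598290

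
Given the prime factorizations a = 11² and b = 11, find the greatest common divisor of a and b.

11

min exponent per shared prime: 11 = 11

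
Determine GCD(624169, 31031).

624169 = 7 · 13 · 19³
31031 = 7 · 11 · 13 · 31
Common: 7 · 13 = 91

91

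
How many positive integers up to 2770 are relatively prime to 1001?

Prime factors of 1001: 7, 11, 13. Count integers ≤ 2770 divisible by none of them.
By inclusion–exclusion: 2770 − ⌊2770/7⌋ − ⌊2770/11⌋ − ⌊2770/13⌋ + ⌊2770/77⌋ + ⌊2770/91⌋ + ⌊2770/143⌋ − ⌊2770/1001⌋ = 1993.

1993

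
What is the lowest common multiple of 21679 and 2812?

21679 = 7 · 19 · 163; 2812 = 2² · 19 · 37
max exponents: 2² · 7 · 19 · 37 · 163 = 3208492

3208492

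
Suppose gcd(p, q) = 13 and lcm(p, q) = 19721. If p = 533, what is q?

481

Using pq = gcd(p,q)·lcm(p,q) = 13·19721 = 256373, we get q = 256373/533 = 481.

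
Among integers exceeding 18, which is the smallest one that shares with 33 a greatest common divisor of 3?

21

gcd(t, 33) = 3 forces 3 | t; write t = 3s. Then gcd(3s, 3·11) = 3·gcd(s, 11), so need gcd(s, 11) = 1.
3s > 18 gives s ≥ 7. The least s ≥ 7 coprime to 11 is 7, so t = 3·7 = 21.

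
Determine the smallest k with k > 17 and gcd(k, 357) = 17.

357 = 17·21. Any k with gcd(k, 357) = 17 is a multiple of 17, say 17s, with s coprime to 21.
Need s > 17/17, so s ≥ 2. First s ≥ 2 with gcd(s, 21) = 1 is s = 2. Thus k = 17·2 = 34.

34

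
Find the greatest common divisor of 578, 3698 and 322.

gcd(578, 3698): 3698 = 6·578 + 230; 578 = 2·230 + 118; 230 = 1·118 + 112; 118 = 1·112 + 6; 112 = 18·6 + 4; 6 = 1·4 + 2; 4 = 2·2 + 0 → 2
gcd(2, 322): 322 = 161·2 + 0 → 2

2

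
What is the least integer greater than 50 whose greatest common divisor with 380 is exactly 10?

70

Multiples of 10 above 50: 10·6, 10·7, … . Need the cofactor coprime to 380/10 = 38.
Checking s = 6, 7, … the first with gcd(s, 38) = 1 is s = 7, giving 70.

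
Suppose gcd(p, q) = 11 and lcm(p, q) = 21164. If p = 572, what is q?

407

p·q = gcd·lcm = 11·21164 = 232804, so q = 232804/572 = 407.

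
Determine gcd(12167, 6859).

12167 = 23³
6859 = 19³
Common: 1 = 1

1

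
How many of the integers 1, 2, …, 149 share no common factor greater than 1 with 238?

238 = 2·7·17. Inclusion–exclusion on these primes:
149 − ⌊149/2⌋ − ⌊149/7⌋ − ⌊149/17⌋ + ⌊149/14⌋ + ⌊149/34⌋ + ⌊149/119⌋ − ⌊149/238⌋ = 61

61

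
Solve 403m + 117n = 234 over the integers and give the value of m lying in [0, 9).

gcd(403, 117) = 13 (Euclid: 403 = 3·117 + 52; 117 = 2·52 + 13; 52 = 4·13 + 0), and 13 | 234.
Extended Euclid: 403·(-2) + 117·(7) = 13. Scale by 18: m₀ = -36.
General solution m = m₀ + 9t; reducing mod 9 gives m = 0 (and n = 2).

0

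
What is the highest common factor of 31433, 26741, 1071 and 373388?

17

gcd(31433, 26741): 31433 = 1·26741 + 4692; 26741 = 5·4692 + 3281; 4692 = 1·3281 + 1411; 3281 = 2·1411 + 459; 1411 = 3·459 + 34; 459 = 13·34 + 17; 34 = 2·17 + 0 → 17
gcd(17, 1071): 1071 = 63·17 + 0 → 17
gcd(17, 373388): 373388 = 21964·17 + 0 → 17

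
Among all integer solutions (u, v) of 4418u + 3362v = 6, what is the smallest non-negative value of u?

gcd(4418, 3362) = 2 (Euclid: 4418 = 1·3362 + 1056; 3362 = 3·1056 + 194; 1056 = 5·194 + 86; 194 = 2·86 + 22; 86 = 3·22 + 20; 22 = 1·20 + 2; 20 = 10·2 + 0), and 2 | 6.
Extended Euclid: 4418·(-156) + 3362·(205) = 2. Scale by 3: u₀ = -468.
General solution u = u₀ + 1681t; reducing mod 1681 gives u = 1213 (and v = -1594).

1213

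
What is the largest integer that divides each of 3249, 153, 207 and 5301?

9

3249 = 3² · 19²; 153 = 3² · 17; 207 = 3² · 23; 5301 = 3² · 19 · 31
gcd takes min exponent of each prime: 3² = 9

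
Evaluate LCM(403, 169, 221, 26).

178126

lcm(403, 169) = 403·169/gcd = 68107/13 = 5239
lcm(5239, 221) = 5239·221/gcd = 1157819/13 = 89063
lcm(89063, 26) = 89063·26/gcd = 2315638/13 = 178126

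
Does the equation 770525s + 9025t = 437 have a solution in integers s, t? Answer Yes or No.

No

By Bézout, 770525s + 9025t = 437 has integer solutions iff gcd(770525, 9025) | 437.
Euclid: 770525 = 85·9025 + 3400; 9025 = 2·3400 + 2225; 3400 = 1·2225 + 1175; 2225 = 1·1175 + 1050; 1175 = 1·1050 + 125; 1050 = 8·125 + 50; 125 = 2·50 + 25; 50 = 2·25 + 0. gcd = 25; 437 mod 25 = 12. No.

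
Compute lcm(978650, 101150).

978650 = 2 · 5² · 23² · 37; 101150 = 2 · 5² · 7 · 17²
max exponents: 2 · 5² · 7 · 17² · 23² · 37 = 1979808950

1979808950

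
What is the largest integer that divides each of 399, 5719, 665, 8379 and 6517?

399 = 3 · 7 · 19; 5719 = 7 · 19 · 43; 665 = 5 · 7 · 19; 8379 = 3² · 7² · 19; 6517 = 7³ · 19
gcd takes min exponent of each prime: 7 · 19 = 133

133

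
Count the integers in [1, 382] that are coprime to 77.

Prime factors of 77: 7, 11. Count integers ≤ 382 divisible by none of them.
By inclusion–exclusion: 382 − ⌊382/7⌋ − ⌊382/11⌋ + ⌊382/77⌋ = 298.

298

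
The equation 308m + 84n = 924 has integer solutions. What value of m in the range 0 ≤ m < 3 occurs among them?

0

Euclid: 308 = 3·84 + 56; 84 = 1·56 + 28; 56 = 2·28 + 0 → gcd = 28; 924 = 28·33.
Back-substitution yields 308·(-1) + 84·(4) = 28, so one solution is m = -1·33 = -33, n = 4·33 = 132.
Solutions in m differ by 84/28 = 3; the one in [0, 3) is -33 mod 3 = 0.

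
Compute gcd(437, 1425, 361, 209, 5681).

gcd(437, 1425): 1425 = 3·437 + 114; 437 = 3·114 + 95; 114 = 1·95 + 19; 95 = 5·19 + 0 → 19
gcd(19, 361): 361 = 19·19 + 0 → 19
gcd(19, 209): 209 = 11·19 + 0 → 19
gcd(19, 5681): 5681 = 299·19 + 0 → 19

19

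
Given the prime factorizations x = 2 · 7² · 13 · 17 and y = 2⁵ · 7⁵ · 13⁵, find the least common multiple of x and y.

3394734869344

max exponent per prime: 2⁵ · 7⁵ · 13⁵ · 17 = 3394734869344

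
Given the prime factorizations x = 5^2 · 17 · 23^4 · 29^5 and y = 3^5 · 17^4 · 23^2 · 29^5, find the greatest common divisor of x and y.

184456762957

min exponent per shared prime: 17 · 23^2 · 29^5 = 184456762957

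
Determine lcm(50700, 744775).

1510403700

gcd first: 744775 = 14·50700 + 34975; 50700 = 1·34975 + 15725; 34975 = 2·15725 + 3525; 15725 = 4·3525 + 1625; 3525 = 2·1625 + 275; 1625 = 5·275 + 250; 275 = 1·250 + 25; 250 = 10·25 + 0 → gcd = 25
lcm = 50700·744775/gcd = 37760092500/25 = 1510403700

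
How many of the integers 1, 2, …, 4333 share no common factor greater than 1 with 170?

1632

170 = 2·5·17. Inclusion–exclusion on these primes:
4333 − ⌊4333/2⌋ − ⌊4333/5⌋ − ⌊4333/17⌋ + ⌊4333/10⌋ + ⌊4333/34⌋ + ⌊4333/85⌋ − ⌊4333/170⌋ = 1632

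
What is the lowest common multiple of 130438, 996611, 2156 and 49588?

11094273652

130438 = 2 · 7² · 11³; 996611 = 7² · 11 · 43²; 2156 = 2² · 7² · 11; 49588 = 2² · 7² · 11 · 23
lcm takes max exponent of each prime: 2² · 7² · 11³ · 23 · 43² = 11094273652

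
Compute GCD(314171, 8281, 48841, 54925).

169

gcd(314171, 8281): 314171 = 37·8281 + 7774; 8281 = 1·7774 + 507; 7774 = 15·507 + 169; 507 = 3·169 + 0 → 169
gcd(169, 48841): 48841 = 289·169 + 0 → 169
gcd(169, 54925): 54925 = 325·169 + 0 → 169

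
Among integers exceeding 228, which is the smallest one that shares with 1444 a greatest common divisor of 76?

304

1444 = 76·19. Any t with gcd(t, 1444) = 76 is a multiple of 76, say 76s, with s coprime to 19.
Need s > 228/76, so s ≥ 4. First s ≥ 4 with gcd(s, 19) = 1 is s = 4. Thus t = 76·4 = 304.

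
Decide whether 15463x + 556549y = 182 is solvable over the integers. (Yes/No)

Yes

gcd(15463, 556549): 556549 = 35·15463 + 15344; 15463 = 1·15344 + 119; 15344 = 128·119 + 112; 119 = 1·112 + 7; 112 = 16·7 + 0 → 7
7 divides 182, so a solution exists.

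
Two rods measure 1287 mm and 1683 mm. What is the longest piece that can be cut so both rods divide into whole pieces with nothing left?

Euclid: 1683 = 1·1287 + 396; 1287 = 3·396 + 99; 396 = 4·99 + 0. Last nonzero remainder: 99.

99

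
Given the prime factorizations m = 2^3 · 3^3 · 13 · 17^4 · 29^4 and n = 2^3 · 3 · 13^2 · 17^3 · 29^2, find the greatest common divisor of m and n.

1289131896

min exponent per shared prime: 2^3 · 3 · 13 · 17^3 · 29^2 = 1289131896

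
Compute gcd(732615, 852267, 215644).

169

732615 = 3 · 5 · 13² · 17²; 852267 = 3 · 13² · 41²; 215644 = 2² · 11 · 13² · 29
gcd takes min exponent of each prime: 13² = 169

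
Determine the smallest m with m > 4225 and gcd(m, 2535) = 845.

5915

gcd(m, 2535) = 845 forces 845 | m; write m = 845s. Then gcd(845s, 845·3) = 845·gcd(s, 3), so need gcd(s, 3) = 1.
845s > 4225 gives s ≥ 6. The least s ≥ 6 coprime to 3 is 7, so m = 845·7 = 5915.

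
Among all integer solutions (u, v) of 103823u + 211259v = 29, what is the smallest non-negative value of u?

120686

gcd(103823, 211259) = 1 (Euclid: 211259 = 2·103823 + 3613; 103823 = 28·3613 + 2659; 3613 = 1·2659 + 954; 2659 = 2·954 + 751; 954 = 1·751 + 203; 751 = 3·203 + 142; 203 = 1·142 + 61; 142 = 2·61 + 20; 61 = 3·20 + 1; 20 = 20·1 + 0), and 1 | 29.
Extended Euclid: 103823·(-10408) + 211259·(5115) = 1. Scale by 29: u₀ = -301832.
General solution u = u₀ + 211259t; reducing mod 211259 gives u = 120686 (and v = -59311).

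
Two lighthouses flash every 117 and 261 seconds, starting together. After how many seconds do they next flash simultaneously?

gcd first: 261 = 2·117 + 27; 117 = 4·27 + 9; 27 = 3·9 + 0 → gcd = 9
lcm = 117·261/gcd = 30537/9 = 3393

3393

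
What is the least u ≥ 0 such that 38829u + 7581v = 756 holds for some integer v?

Euclid: 38829 = 5·7581 + 924; 7581 = 8·924 + 189; 924 = 4·189 + 168; 189 = 1·168 + 21; 168 = 8·21 + 0 → gcd = 21; 756 = 21·36.
Back-substitution yields 38829·(-41) + 7581·(210) = 21, so one solution is u = -41·36 = -1476, v = 210·36 = 7560.
Solutions in u differ by 7581/21 = 361; the one in [0, 361) is -1476 mod 361 = 329.

329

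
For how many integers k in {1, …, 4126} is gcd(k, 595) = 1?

2663

595 = 5·7·17. Inclusion–exclusion on these primes:
4126 − ⌊4126/5⌋ − ⌊4126/7⌋ − ⌊4126/17⌋ + ⌊4126/35⌋ + ⌊4126/85⌋ + ⌊4126/119⌋ − ⌊4126/595⌋ = 2663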